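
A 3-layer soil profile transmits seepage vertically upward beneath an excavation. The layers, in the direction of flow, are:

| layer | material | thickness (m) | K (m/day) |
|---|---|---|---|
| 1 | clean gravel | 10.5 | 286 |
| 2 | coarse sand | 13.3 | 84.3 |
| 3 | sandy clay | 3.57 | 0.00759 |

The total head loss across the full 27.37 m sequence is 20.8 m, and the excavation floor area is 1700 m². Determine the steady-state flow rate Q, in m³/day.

Flow is perpendicular to layering, so the layers act in series and the equivalent K is the thickness-weighted harmonic mean.
Total thickness L = 10.5 + 13.3 + 3.57 = 27.37 m.
Σ(b_i/K_i) = 10.5/286 + 13.3/84.3 + 3.57/0.00759 = 470.6 d.
K_eq = L / Σ(b_i/K_i) = 27.37 / 470.6 = 0.05817 m/day.
Q = K_eq · A · (Δh/L) = 0.05817 × 1700 × (20.8/27.37) = 75.15 m³/day.

75.1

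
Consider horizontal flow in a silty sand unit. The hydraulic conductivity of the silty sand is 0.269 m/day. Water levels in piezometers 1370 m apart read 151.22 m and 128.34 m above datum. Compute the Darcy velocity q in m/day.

Hydraulic gradient i = (151.22 − 128.34) / 1370 = 22.88 / 1370 = 0.01670.
Specific discharge q = K · i = 0.2690 × 0.01670 = 0.004492 m/day.

0.00449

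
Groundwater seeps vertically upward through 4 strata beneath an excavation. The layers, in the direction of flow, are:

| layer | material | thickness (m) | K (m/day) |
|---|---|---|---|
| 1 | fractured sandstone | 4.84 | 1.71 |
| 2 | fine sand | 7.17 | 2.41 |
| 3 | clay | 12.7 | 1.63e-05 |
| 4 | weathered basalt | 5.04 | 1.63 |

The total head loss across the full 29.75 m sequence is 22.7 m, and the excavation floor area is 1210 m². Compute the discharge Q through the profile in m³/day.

Flow is perpendicular to layering, so the layers act in series and the equivalent K is the thickness-weighted harmonic mean.
Total thickness L = 4.84 + 7.17 + 12.7 + 5.04 = 29.75 m.
Σ(b_i/K_i) = 4.84/1.71 + 7.17/2.41 + 12.7/1.63e-05 + 5.04/1.63 = 7.792e+05 d.
K_eq = L / Σ(b_i/K_i) = 29.75 / 7.792e+05 = 3.818e-05 m/day.
Q = K_eq · A · (Δh/L) = 3.818e-05 × 1210 × (22.7/29.75) = 0.03525 m³/day.

0.0353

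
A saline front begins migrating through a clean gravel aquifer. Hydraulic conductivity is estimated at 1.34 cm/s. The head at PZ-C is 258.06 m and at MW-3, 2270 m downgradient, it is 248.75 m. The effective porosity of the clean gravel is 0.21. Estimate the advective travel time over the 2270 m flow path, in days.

Convert K: 1.34 cm/s × 864 = 1158 m/day.
Hydraulic gradient i = (258.06 − 248.75) / 2270 = 9.31 / 2270 = 0.004101.
Darcy flux q = K · i = 1158 × 0.004101 = 4.748 m/day.
Seepage velocity v = q / n_e = 4.748 / 0.21 = 22.61 m/day.
Travel time t = L / v = 2270 / 22.61 = 100.4 days.

100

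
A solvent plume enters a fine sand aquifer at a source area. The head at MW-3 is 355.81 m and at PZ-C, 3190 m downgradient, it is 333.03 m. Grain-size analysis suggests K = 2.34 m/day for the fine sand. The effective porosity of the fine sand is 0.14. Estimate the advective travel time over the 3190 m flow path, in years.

Hydraulic gradient i = (355.81 − 333.03) / 3190 = 22.78 / 3190 = 0.007141.
Darcy flux q = K · i = 2.340 × 0.007141 = 0.01671 m/day.
Seepage velocity v = q / n_e = 0.01671 / 0.14 = 0.1194 m/day.
Travel time t = L / v = 3190 / 0.1194 = 26726 days = 73.17 years.

73.2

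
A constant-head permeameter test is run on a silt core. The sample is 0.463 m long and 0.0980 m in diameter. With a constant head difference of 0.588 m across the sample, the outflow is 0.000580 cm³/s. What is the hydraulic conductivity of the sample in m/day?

0.00523

Cross-sectional area A = π·(d/2)² = π × (0.0980/2)² = 0.007543 m².
Convert discharge: 0.000580 cm³/s = 5.800e-10 m³/s.
Darcy's law rearranged: K = Q·L / (A·Δh) = 5.800e-10 × 0.463 / (0.007543 × 0.588) = 6.055e-08 m/s = 0.005231 m/day.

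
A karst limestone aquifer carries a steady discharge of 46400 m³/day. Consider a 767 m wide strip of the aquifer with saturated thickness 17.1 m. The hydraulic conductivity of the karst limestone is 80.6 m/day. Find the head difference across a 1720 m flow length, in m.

75.5

Cross-sectional area A = 767 × 17.1 = 13116 m².
From Q = K·A·i, i = Q / (K·A) = 46400 / (80.60 × 13116) = 0.04389.
Head loss Δh = i · L = 0.04389 × 1720 = 75.50 m.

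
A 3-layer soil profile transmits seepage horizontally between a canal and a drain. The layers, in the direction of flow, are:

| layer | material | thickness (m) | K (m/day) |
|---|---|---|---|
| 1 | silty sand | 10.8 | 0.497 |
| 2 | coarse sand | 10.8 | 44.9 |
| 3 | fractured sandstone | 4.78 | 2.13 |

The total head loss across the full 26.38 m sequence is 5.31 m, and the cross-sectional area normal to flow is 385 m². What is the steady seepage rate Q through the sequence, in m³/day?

84.4

Flow is perpendicular to layering, so the layers act in series and the equivalent K is the thickness-weighted harmonic mean.
Total thickness L = 10.8 + 10.8 + 4.78 = 26.38 m.
Σ(b_i/K_i) = 10.8/0.497 + 10.8/44.9 + 4.78/2.13 = 24.22 d.
K_eq = L / Σ(b_i/K_i) = 26.38 / 24.22 = 1.089 m/day.
Q = K_eq · A · (Δh/L) = 1.089 × 385 × (5.31/26.38) = 84.42 m³/day.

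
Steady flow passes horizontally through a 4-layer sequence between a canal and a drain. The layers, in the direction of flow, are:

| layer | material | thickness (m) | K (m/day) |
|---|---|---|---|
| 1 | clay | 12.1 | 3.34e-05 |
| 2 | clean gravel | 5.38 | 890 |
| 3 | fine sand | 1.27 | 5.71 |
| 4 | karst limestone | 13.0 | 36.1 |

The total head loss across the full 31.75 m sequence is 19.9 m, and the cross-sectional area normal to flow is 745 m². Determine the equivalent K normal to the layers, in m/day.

8.76e-05

Flow is perpendicular to layering, so the layers act in series and the equivalent K is the thickness-weighted harmonic mean.
Total thickness L = 12.1 + 5.38 + 1.27 + 13.0 = 31.75 m.
Σ(b_i/K_i) = 12.1/3.34e-05 + 5.38/890 + 1.27/5.71 + 13.0/36.1 = 3.623e+05 d.
K_eq = L / Σ(b_i/K_i) = 31.75 / 3.623e+05 = 8.764e-05 m/day.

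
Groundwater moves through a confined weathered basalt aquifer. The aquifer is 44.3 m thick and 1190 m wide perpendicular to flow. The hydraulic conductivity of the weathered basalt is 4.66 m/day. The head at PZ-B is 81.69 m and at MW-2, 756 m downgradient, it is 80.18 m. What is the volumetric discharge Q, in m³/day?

Cross-sectional area A = 1190 × 44.3 = 52717 m².
Hydraulic gradient i = (81.69 − 80.18) / 756 = 1.51 / 756 = 0.001997.
Darcy's law: Q = K · A · i = 4.660 × 52717 × 0.001997 = 490.7 m³/day.

491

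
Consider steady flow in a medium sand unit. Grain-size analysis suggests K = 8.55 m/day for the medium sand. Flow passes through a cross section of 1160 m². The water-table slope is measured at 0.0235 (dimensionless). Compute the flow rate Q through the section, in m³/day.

Hydraulic gradient i = 0.0235.
Darcy's law: Q = K · A · i = 8.550 × 1160 × 0.02350 = 233.1 m³/day.

233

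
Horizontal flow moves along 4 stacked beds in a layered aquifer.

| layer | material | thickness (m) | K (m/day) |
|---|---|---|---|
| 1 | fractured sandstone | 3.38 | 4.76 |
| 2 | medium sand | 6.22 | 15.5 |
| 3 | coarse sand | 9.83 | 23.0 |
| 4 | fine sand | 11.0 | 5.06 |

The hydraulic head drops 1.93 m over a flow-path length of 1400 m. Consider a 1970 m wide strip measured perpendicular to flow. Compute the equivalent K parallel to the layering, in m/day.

Flow is parallel to layering, so each bed carries its own Darcy discharge and the transmissivities add.
Σ(K_i·b_i) = 4.76×3.38 + 15.5×6.22 + 23.0×9.83 + 5.06×11.0 = 394.2 m²/day.
Total thickness b = 30.43 m, so K_eq = Σ(K_i·b_i)/b = 12.96 m/day.

13.0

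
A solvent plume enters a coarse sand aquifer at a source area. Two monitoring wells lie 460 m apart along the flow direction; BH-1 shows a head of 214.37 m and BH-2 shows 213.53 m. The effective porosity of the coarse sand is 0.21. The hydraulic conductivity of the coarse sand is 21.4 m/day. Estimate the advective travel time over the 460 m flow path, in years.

6.77

Hydraulic gradient i = (214.37 − 213.53) / 460 = 0.84 / 460 = 0.001826.
Darcy flux q = K · i = 21.40 × 0.001826 = 0.03908 m/day.
Seepage velocity v = q / n_e = 0.03908 / 0.21 = 0.1861 m/day.
Travel time t = L / v = 460 / 0.1861 = 2472 days = 6.768 years.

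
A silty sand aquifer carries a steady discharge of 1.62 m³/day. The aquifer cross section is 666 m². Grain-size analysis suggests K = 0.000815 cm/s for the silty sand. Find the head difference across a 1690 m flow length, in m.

5.84

Convert K: 0.000815 cm/s × 864 = 0.7042 m/day.
From Q = K·A·i, i = Q / (K·A) = 1.62 / (0.7042 × 666.0) = 0.003454.
Head loss Δh = i · L = 0.003454 × 1690 = 5.838 m.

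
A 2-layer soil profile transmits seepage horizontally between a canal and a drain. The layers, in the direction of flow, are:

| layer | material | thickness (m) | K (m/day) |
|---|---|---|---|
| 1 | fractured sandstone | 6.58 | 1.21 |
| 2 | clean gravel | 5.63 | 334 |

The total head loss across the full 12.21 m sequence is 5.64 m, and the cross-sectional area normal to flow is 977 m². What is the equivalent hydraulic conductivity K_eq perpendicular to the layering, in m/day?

2.24

Flow is perpendicular to layering, so the layers act in series and the equivalent K is the thickness-weighted harmonic mean.
Total thickness L = 6.58 + 5.63 = 12.21 m.
Σ(b_i/K_i) = 6.58/1.21 + 5.63/334 = 5.455 d.
K_eq = L / Σ(b_i/K_i) = 12.21 / 5.455 = 2.238 m/day.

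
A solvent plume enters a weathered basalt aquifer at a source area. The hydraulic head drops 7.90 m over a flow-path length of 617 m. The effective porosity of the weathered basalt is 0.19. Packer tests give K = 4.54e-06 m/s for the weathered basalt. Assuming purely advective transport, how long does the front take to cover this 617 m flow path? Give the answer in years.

Convert K: 4.54e-06 m/s × 86400 = 0.3923 m/day.
Hydraulic gradient i = Δh / L = 7.90 / 617 = 0.01280.
Darcy flux q = K · i = 0.3923 × 0.01280 = 0.005022 m/day.
Seepage velocity v = q / n_e = 0.005022 / 0.19 = 0.02643 m/day.
Travel time t = L / v = 617 / 0.02643 = 23341 days = 63.91 years.

63.9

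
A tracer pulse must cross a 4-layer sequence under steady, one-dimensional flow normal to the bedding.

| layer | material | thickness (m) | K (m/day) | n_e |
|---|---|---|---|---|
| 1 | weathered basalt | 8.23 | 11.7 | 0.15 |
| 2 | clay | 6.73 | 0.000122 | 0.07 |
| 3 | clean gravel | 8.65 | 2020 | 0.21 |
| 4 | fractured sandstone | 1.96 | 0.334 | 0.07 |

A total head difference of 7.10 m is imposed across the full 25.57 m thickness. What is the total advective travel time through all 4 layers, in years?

77.8

With flow normal to the layers, continuity requires the same specific discharge q through every layer.
Σ(b_i/K_i) = 8.23/11.7 + 6.73/0.000122 + 8.65/2020 + 1.96/0.334 = 55171 d.
q = Δh / Σ(b_i/K_i) = 7.10 / 55171 = 0.0001287 m/day.
In each layer the seepage velocity is v_i = q/n_i, so the layer transit time is t_i = b_i·n_i / q:
  layer 1 (weathered basalt): t_1 = 8.23 × 0.15 / 0.0001287 = 9593 d
  layer 2 (clay): t_2 = 6.73 × 0.07 / 0.0001287 = 3661 d
  layer 3 (clean gravel): t_3 = 8.65 × 0.21 / 0.0001287 = 14115 d
  layer 4 (fractured sandstone): t_4 = 1.96 × 0.07 / 0.0001287 = 1066 d
Total t = Σ t_i = 28435 days = 77.85 years.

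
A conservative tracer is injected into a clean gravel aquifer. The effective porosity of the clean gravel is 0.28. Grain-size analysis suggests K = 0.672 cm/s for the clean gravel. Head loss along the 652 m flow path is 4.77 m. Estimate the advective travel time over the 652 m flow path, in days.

Convert K: 0.672 cm/s × 864 = 580.6 m/day.
Hydraulic gradient i = Δh / L = 4.77 / 652 = 0.007316.
Darcy flux q = K · i = 580.6 × 0.007316 = 4.248 m/day.
Seepage velocity v = q / n_e = 4.248 / 0.28 = 15.17 m/day.
Travel time t = L / v = 652 / 15.17 = 42.98 days.

43.0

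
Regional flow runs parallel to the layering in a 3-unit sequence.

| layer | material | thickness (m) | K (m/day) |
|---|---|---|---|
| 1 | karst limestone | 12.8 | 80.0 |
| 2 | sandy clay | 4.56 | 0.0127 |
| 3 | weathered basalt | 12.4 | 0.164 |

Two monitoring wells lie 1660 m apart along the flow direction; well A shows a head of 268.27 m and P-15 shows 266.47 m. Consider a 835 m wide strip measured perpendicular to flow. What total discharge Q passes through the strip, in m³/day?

Flow is parallel to layering, so each bed carries its own Darcy discharge and the transmissivities add.
Σ(K_i·b_i) = 80.0×12.8 + 0.0127×4.56 + 0.164×12.4 = 1026 m²/day.
Hydraulic gradient i = (268.27 − 266.47) / 1660 = 1.8 / 1660 = 0.001084.
Q = Σ(K_i·b_i) · W · i = 1026 × 835 × 0.001084 = 929.0 m³/day.

929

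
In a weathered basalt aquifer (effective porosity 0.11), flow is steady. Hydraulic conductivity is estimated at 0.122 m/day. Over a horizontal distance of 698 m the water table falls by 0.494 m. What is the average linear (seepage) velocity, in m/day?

Hydraulic gradient i = Δh / L = 0.494 / 698 = 0.0007077.
Darcy flux q = K · i = 0.1220 × 0.0007077 = 8.634e-05 m/day.
Seepage velocity v = q / n_e = 8.634e-05 / 0.11 = 0.0007849 m/day.

0.000785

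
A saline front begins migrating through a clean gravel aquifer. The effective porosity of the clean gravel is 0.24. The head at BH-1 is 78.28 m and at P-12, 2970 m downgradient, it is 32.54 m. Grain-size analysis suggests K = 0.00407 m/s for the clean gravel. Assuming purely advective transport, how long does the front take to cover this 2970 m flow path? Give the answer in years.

0.360

Convert K: 0.00407 m/s × 86400 = 351.6 m/day.
Hydraulic gradient i = (78.28 − 32.54) / 2970 = 45.74 / 2970 = 0.01540.
Darcy flux q = K · i = 351.6 × 0.01540 = 5.416 m/day.
Seepage velocity v = q / n_e = 5.416 / 0.24 = 22.57 m/day.
Travel time t = L / v = 2970 / 22.57 = 131.6 days = 0.3604 years.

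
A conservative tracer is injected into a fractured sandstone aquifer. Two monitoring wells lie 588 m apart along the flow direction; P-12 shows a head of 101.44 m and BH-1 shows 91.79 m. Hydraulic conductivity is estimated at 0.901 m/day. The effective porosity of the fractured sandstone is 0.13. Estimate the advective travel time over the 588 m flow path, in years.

14.2

Hydraulic gradient i = (101.44 − 91.79) / 588 = 9.65 / 588 = 0.01641.
Darcy flux q = K · i = 0.9010 × 0.01641 = 0.01479 m/day.
Seepage velocity v = q / n_e = 0.01479 / 0.13 = 0.1137 m/day.
Travel time t = L / v = 588 / 0.1137 = 5169 days = 14.15 years.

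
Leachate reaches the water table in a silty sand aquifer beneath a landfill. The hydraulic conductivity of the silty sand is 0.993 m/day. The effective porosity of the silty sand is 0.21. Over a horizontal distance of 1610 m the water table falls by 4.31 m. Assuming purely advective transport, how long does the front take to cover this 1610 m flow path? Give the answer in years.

348

Hydraulic gradient i = Δh / L = 4.31 / 1610 = 0.002677.
Darcy flux q = K · i = 0.9930 × 0.002677 = 0.002658 m/day.
Seepage velocity v = q / n_e = 0.002658 / 0.21 = 0.01266 m/day.
Travel time t = L / v = 1610 / 0.01266 = 1.272e+05 days = 348.2 years.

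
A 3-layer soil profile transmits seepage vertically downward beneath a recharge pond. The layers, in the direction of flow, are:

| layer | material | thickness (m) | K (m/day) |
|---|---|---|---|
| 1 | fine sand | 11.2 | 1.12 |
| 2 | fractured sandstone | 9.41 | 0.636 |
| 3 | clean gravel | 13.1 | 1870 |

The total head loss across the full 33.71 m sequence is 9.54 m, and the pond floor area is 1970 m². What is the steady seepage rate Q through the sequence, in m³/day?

Flow is perpendicular to layering, so the layers act in series and the equivalent K is the thickness-weighted harmonic mean.
Total thickness L = 11.2 + 9.41 + 13.1 = 33.71 m.
Σ(b_i/K_i) = 11.2/1.12 + 9.41/0.636 + 13.1/1870 = 24.80 d.
K_eq = L / Σ(b_i/K_i) = 33.71 / 24.80 = 1.359 m/day.
Q = K_eq · A · (Δh/L) = 1.359 × 1970 × (9.54/33.71) = 757.7 m³/day.

758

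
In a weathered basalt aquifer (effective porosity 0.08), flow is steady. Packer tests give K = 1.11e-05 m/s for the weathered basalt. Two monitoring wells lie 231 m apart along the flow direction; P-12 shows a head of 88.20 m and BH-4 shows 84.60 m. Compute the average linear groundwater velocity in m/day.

Convert K: 1.11e-05 m/s × 86400 = 0.9590 m/day.
Hydraulic gradient i = (88.20 − 84.60) / 231 = 3.6 / 231 = 0.01558.
Darcy flux q = K · i = 0.9590 × 0.01558 = 0.01495 m/day.
Seepage velocity v = q / n_e = 0.01495 / 0.08 = 0.1868 m/day.

0.187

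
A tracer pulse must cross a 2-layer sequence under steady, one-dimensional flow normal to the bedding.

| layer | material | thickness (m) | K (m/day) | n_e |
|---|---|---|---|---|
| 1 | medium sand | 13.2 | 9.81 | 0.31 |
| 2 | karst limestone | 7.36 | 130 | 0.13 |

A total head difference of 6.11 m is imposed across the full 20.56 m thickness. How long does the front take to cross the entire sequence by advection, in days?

With flow normal to the layers, continuity requires the same specific discharge q through every layer.
Σ(b_i/K_i) = 13.2/9.81 + 7.36/130 = 1.402 d.
q = Δh / Σ(b_i/K_i) = 6.11 / 1.402 = 4.357 m/day.
In each layer the seepage velocity is v_i = q/n_i, so the layer transit time is t_i = b_i·n_i / q:
  layer 1 (medium sand): t_1 = 13.2 × 0.31 / 4.357 = 0.9391 d
  layer 2 (karst limestone): t_2 = 7.36 × 0.13 / 4.357 = 0.2196 d
Total t = Σ t_i = 1.159 days.

1.16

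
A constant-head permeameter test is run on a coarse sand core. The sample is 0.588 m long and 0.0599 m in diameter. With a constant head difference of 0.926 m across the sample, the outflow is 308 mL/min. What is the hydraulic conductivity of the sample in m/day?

99.9

Cross-sectional area A = π·(d/2)² = π × (0.0599/2)² = 0.002818 m².
Convert discharge: 308 mL/min = 5.133e-06 m³/s.
Darcy's law rearranged: K = Q·L / (A·Δh) = 5.133e-06 × 0.588 / (0.002818 × 0.926) = 0.001157 m/s = 99.94 m/day.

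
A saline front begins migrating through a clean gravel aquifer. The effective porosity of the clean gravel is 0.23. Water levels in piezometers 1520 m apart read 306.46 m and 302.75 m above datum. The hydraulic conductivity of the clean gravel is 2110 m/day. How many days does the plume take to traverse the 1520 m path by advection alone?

67.9

Hydraulic gradient i = (306.46 − 302.75) / 1520 = 3.71 / 1520 = 0.002441.
Darcy flux q = K · i = 2110 × 0.002441 = 5.150 m/day.
Seepage velocity v = q / n_e = 5.150 / 0.23 = 22.39 m/day.
Travel time t = L / v = 1520 / 22.39 = 67.88 days.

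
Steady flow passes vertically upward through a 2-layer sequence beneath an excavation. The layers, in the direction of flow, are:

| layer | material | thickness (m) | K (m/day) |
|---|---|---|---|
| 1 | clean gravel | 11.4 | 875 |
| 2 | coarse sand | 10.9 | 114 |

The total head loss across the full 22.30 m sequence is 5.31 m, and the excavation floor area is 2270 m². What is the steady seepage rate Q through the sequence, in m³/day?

111000

Flow is perpendicular to layering, so the layers act in series and the equivalent K is the thickness-weighted harmonic mean.
Total thickness L = 11.4 + 10.9 = 22.30 m.
Σ(b_i/K_i) = 11.4/875 + 10.9/114 = 0.1086 d.
K_eq = L / Σ(b_i/K_i) = 22.30 / 0.1086 = 205.3 m/day.
Q = K_eq · A · (Δh/L) = 205.3 × 2270 × (5.31/22.30) = 1.109e+05 m³/day.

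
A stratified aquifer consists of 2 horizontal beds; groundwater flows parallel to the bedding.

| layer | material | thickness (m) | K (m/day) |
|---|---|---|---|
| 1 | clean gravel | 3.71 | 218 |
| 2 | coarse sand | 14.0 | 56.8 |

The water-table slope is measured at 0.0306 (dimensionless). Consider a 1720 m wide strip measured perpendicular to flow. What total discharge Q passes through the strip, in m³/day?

84400

Flow is parallel to layering, so each bed carries its own Darcy discharge and the transmissivities add.
Σ(K_i·b_i) = 218×3.71 + 56.8×14.0 = 1604 m²/day.
Hydraulic gradient i = 0.0306.
Q = Σ(K_i·b_i) · W · i = 1604 × 1720 × 0.03060 = 84421 m³/day.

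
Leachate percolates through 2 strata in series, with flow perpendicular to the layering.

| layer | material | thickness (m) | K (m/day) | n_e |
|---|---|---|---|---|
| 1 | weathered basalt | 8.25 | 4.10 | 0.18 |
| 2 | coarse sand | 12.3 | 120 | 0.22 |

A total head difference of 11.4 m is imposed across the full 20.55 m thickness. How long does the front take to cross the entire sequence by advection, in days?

With flow normal to the layers, continuity requires the same specific discharge q through every layer.
Σ(b_i/K_i) = 8.25/4.10 + 12.3/120 = 2.115 d.
q = Δh / Σ(b_i/K_i) = 11.4 / 2.115 = 5.391 m/day.
In each layer the seepage velocity is v_i = q/n_i, so the layer transit time is t_i = b_i·n_i / q:
  layer 1 (weathered basalt): t_1 = 8.25 × 0.18 / 5.391 = 0.2755 d
  layer 2 (coarse sand): t_2 = 12.3 × 0.22 / 5.391 = 0.5020 d
Total t = Σ t_i = 0.7774 days.

0.777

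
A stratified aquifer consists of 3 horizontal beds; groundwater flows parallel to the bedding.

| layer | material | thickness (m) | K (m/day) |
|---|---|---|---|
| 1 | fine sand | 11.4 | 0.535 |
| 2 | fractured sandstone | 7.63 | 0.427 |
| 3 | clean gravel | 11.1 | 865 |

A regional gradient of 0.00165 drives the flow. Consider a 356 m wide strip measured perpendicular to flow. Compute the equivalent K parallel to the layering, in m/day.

Flow is parallel to layering, so each bed carries its own Darcy discharge and the transmissivities add.
Σ(K_i·b_i) = 0.535×11.4 + 0.427×7.63 + 865×11.1 = 9611 m²/day.
Total thickness b = 30.13 m, so K_eq = Σ(K_i·b_i)/b = 319.0 m/day.

319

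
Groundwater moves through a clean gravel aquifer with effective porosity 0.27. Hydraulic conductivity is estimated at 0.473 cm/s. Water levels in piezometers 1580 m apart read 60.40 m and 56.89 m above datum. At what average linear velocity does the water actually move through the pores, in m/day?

Convert K: 0.473 cm/s × 864 = 408.7 m/day.
Hydraulic gradient i = (60.40 − 56.89) / 1580 = 3.51 / 1580 = 0.002222.
Darcy flux q = K · i = 408.7 × 0.002222 = 0.9079 m/day.
Seepage velocity v = q / n_e = 0.9079 / 0.27 = 3.362 m/day.

3.36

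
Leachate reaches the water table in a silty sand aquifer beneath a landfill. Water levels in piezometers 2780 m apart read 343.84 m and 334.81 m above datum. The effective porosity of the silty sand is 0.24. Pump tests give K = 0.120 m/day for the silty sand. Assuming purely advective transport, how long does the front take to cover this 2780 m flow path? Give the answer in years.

4690

Hydraulic gradient i = (343.84 − 334.81) / 2780 = 9.03 / 2780 = 0.003248.
Darcy flux q = K · i = 0.1200 × 0.003248 = 0.0003898 m/day.
Seepage velocity v = q / n_e = 0.0003898 / 0.24 = 0.001624 m/day.
Travel time t = L / v = 2780 / 0.001624 = 1.712e+06 days = 4686 years.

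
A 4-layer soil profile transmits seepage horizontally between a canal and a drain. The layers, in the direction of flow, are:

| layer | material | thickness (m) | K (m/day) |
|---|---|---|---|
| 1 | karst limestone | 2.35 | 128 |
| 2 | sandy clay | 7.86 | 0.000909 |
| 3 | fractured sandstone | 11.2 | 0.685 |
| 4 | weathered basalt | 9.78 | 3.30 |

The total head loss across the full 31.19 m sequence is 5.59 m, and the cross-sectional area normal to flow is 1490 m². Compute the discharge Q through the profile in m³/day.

Flow is perpendicular to layering, so the layers act in series and the equivalent K is the thickness-weighted harmonic mean.
Total thickness L = 2.35 + 7.86 + 11.2 + 9.78 = 31.19 m.
Σ(b_i/K_i) = 2.35/128 + 7.86/0.000909 + 11.2/0.685 + 9.78/3.30 = 8666 d.
K_eq = L / Σ(b_i/K_i) = 31.19 / 8666 = 0.003599 m/day.
Q = K_eq · A · (Δh/L) = 0.003599 × 1490 × (5.59/31.19) = 0.9611 m³/day.

0.961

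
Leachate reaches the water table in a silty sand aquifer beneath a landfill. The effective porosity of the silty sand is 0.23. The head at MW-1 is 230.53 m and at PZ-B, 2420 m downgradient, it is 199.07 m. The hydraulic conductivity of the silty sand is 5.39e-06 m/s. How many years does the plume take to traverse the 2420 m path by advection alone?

252

Convert K: 5.39e-06 m/s × 86400 = 0.4657 m/day.
Hydraulic gradient i = (230.53 − 199.07) / 2420 = 31.46 / 2420 = 0.01300.
Darcy flux q = K · i = 0.4657 × 0.01300 = 0.006054 m/day.
Seepage velocity v = q / n_e = 0.006054 / 0.23 = 0.02632 m/day.
Travel time t = L / v = 2420 / 0.02632 = 91938 days = 251.7 years.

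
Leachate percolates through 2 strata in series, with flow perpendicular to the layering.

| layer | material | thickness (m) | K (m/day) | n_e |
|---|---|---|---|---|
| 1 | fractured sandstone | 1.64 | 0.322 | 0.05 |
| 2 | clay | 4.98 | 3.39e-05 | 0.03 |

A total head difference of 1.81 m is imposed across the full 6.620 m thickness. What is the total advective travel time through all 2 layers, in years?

51.4

With flow normal to the layers, continuity requires the same specific discharge q through every layer.
Σ(b_i/K_i) = 1.64/0.322 + 4.98/3.39e-05 = 1.469e+05 d.
q = Δh / Σ(b_i/K_i) = 1.81 / 1.469e+05 = 1.232e-05 m/day.
In each layer the seepage velocity is v_i = q/n_i, so the layer transit time is t_i = b_i·n_i / q:
  layer 1 (fractured sandstone): t_1 = 1.64 × 0.05 / 1.232e-05 = 6655 d
  layer 2 (clay): t_2 = 4.98 × 0.03 / 1.232e-05 = 12126 d
Total t = Σ t_i = 18781 days = 51.42 years.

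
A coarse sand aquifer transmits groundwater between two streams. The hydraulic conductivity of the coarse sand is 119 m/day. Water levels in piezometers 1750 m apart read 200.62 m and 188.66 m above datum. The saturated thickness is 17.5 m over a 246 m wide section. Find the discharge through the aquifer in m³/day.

Cross-sectional area A = 246 × 17.5 = 4305 m².
Hydraulic gradient i = (200.62 − 188.66) / 1750 = 11.96 / 1750 = 0.006834.
Darcy's law: Q = K · A · i = 119.0 × 4305 × 0.006834 = 3501 m³/day.

3500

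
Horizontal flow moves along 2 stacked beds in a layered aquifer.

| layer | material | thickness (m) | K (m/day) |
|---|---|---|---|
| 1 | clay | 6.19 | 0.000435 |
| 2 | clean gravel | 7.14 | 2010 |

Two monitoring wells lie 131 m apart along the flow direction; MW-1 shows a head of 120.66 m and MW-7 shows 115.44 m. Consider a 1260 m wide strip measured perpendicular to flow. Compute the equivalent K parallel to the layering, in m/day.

1080

Flow is parallel to layering, so each bed carries its own Darcy discharge and the transmissivities add.
Σ(K_i·b_i) = 0.000435×6.19 + 2010×7.14 = 14351 m²/day.
Total thickness b = 13.33 m, so K_eq = Σ(K_i·b_i)/b = 1077 m/day.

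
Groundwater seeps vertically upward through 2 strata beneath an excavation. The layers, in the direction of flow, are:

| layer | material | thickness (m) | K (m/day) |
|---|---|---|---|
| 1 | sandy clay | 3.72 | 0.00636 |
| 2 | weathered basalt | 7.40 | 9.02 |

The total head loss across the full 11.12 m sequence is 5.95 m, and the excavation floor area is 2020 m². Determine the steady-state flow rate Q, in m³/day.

Flow is perpendicular to layering, so the layers act in series and the equivalent K is the thickness-weighted harmonic mean.
Total thickness L = 3.72 + 7.40 = 11.12 m.
Σ(b_i/K_i) = 3.72/0.00636 + 7.40/9.02 = 585.7 d.
K_eq = L / Σ(b_i/K_i) = 11.12 / 585.7 = 0.01898 m/day.
Q = K_eq · A · (Δh/L) = 0.01898 × 2020 × (5.95/11.12) = 20.52 m³/day.

20.5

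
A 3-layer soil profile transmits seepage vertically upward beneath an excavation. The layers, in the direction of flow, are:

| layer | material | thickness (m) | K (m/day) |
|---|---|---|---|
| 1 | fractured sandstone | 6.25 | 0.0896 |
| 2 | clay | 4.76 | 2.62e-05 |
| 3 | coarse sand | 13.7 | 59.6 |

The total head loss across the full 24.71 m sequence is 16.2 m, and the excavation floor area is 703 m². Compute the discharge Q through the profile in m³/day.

Flow is perpendicular to layering, so the layers act in series and the equivalent K is the thickness-weighted harmonic mean.
Total thickness L = 6.25 + 4.76 + 13.7 = 24.71 m.
Σ(b_i/K_i) = 6.25/0.0896 + 4.76/2.62e-05 + 13.7/59.6 = 1.817e+05 d.
K_eq = L / Σ(b_i/K_i) = 24.71 / 1.817e+05 = 0.0001360 m/day.
Q = K_eq · A · (Δh/L) = 0.0001360 × 703 × (16.2/24.71) = 0.06266 m³/day.

0.0627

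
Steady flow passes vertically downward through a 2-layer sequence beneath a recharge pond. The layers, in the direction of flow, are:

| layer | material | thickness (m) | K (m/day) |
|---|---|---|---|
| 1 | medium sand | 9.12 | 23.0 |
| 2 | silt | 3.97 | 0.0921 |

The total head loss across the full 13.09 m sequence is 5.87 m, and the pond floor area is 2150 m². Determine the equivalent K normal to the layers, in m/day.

Flow is perpendicular to layering, so the layers act in series and the equivalent K is the thickness-weighted harmonic mean.
Total thickness L = 9.12 + 3.97 = 13.09 m.
Σ(b_i/K_i) = 9.12/23.0 + 3.97/0.0921 = 43.50 d.
K_eq = L / Σ(b_i/K_i) = 13.09 / 43.50 = 0.3009 m/day.

0.301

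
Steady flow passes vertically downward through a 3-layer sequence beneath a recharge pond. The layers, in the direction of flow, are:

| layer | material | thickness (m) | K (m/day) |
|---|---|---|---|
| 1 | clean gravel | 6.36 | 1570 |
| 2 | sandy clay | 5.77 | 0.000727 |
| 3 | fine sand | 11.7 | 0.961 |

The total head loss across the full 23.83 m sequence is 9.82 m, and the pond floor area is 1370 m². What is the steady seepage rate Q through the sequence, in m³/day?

Flow is perpendicular to layering, so the layers act in series and the equivalent K is the thickness-weighted harmonic mean.
Total thickness L = 6.36 + 5.77 + 11.7 = 23.83 m.
Σ(b_i/K_i) = 6.36/1570 + 5.77/0.000727 + 11.7/0.961 = 7949 d.
K_eq = L / Σ(b_i/K_i) = 23.83 / 7949 = 0.002998 m/day.
Q = K_eq · A · (Δh/L) = 0.002998 × 1370 × (9.82/23.83) = 1.692 m³/day.

1.69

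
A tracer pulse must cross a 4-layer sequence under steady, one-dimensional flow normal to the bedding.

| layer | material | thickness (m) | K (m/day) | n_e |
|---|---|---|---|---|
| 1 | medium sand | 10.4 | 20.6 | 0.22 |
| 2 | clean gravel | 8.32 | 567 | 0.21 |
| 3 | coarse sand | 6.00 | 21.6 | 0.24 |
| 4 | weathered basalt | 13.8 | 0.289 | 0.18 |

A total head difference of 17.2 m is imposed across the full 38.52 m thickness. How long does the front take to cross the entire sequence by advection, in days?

22.5

With flow normal to the layers, continuity requires the same specific discharge q through every layer.
Σ(b_i/K_i) = 10.4/20.6 + 8.32/567 + 6.00/21.6 + 13.8/0.289 = 48.55 d.
q = Δh / Σ(b_i/K_i) = 17.2 / 48.55 = 0.3543 m/day.
In each layer the seepage velocity is v_i = q/n_i, so the layer transit time is t_i = b_i·n_i / q:
  layer 1 (medium sand): t_1 = 10.4 × 0.22 / 0.3543 = 6.458 d
  layer 2 (clean gravel): t_2 = 8.32 × 0.21 / 0.3543 = 4.932 d
  layer 3 (coarse sand): t_3 = 6.00 × 0.24 / 0.3543 = 4.064 d
  layer 4 (weathered basalt): t_4 = 13.8 × 0.18 / 0.3543 = 7.011 d
Total t = Σ t_i = 22.47 days.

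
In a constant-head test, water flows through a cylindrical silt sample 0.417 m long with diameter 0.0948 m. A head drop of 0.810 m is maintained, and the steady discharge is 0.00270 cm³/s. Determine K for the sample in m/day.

0.0170

Cross-sectional area A = π·(d/2)² = π × (0.0948/2)² = 0.007058 m².
Convert discharge: 0.00270 cm³/s = 2.700e-09 m³/s.
Darcy's law rearranged: K = Q·L / (A·Δh) = 2.700e-09 × 0.417 / (0.007058 × 0.810) = 1.969e-07 m/s = 0.01701 m/day.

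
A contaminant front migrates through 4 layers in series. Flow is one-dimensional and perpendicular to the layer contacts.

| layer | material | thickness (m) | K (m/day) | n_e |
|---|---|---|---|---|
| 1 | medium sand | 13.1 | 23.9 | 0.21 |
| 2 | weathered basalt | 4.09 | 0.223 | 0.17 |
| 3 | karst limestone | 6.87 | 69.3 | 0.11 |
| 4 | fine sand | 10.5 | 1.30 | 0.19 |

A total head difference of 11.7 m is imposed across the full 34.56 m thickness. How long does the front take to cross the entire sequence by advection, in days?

With flow normal to the layers, continuity requires the same specific discharge q through every layer.
Σ(b_i/K_i) = 13.1/23.9 + 4.09/0.223 + 6.87/69.3 + 10.5/1.30 = 27.06 d.
q = Δh / Σ(b_i/K_i) = 11.7 / 27.06 = 0.4323 m/day.
In each layer the seepage velocity is v_i = q/n_i, so the layer transit time is t_i = b_i·n_i / q:
  layer 1 (medium sand): t_1 = 13.1 × 0.21 / 0.4323 = 6.364 d
  layer 2 (weathered basalt): t_2 = 4.09 × 0.17 / 0.4323 = 1.608 d
  layer 3 (karst limestone): t_3 = 6.87 × 0.11 / 0.4323 = 1.748 d
  layer 4 (fine sand): t_4 = 10.5 × 0.19 / 0.4323 = 4.615 d
Total t = Σ t_i = 14.34 days.

14.3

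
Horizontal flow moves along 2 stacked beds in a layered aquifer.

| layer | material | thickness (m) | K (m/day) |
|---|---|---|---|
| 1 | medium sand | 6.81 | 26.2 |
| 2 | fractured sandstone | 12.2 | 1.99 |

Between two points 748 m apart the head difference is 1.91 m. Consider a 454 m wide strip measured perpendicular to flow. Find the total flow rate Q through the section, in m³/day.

Flow is parallel to layering, so each bed carries its own Darcy discharge and the transmissivities add.
Σ(K_i·b_i) = 26.2×6.81 + 1.99×12.2 = 202.7 m²/day.
Hydraulic gradient i = Δh / L = 1.91 / 748 = 0.002553.
Q = Σ(K_i·b_i) · W · i = 202.7 × 454 × 0.002553 = 235.0 m³/day.

235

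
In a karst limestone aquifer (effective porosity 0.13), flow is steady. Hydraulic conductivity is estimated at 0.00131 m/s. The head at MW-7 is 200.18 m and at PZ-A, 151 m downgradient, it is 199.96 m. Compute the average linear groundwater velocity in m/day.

Convert K: 0.00131 m/s × 86400 = 113.2 m/day.
Hydraulic gradient i = (200.18 − 199.96) / 151 = 0.22 / 151 = 0.001457.
Darcy flux q = K · i = 113.2 × 0.001457 = 0.1649 m/day.
Seepage velocity v = q / n_e = 0.1649 / 0.13 = 1.268 m/day.

1.27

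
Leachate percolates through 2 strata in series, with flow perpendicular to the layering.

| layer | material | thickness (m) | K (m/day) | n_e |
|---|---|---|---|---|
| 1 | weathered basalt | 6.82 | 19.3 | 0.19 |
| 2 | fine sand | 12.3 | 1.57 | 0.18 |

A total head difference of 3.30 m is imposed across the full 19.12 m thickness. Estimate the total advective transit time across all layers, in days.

With flow normal to the layers, continuity requires the same specific discharge q through every layer.
Σ(b_i/K_i) = 6.82/19.3 + 12.3/1.57 = 8.188 d.
q = Δh / Σ(b_i/K_i) = 3.30 / 8.188 = 0.4030 m/day.
In each layer the seepage velocity is v_i = q/n_i, so the layer transit time is t_i = b_i·n_i / q:
  layer 1 (weathered basalt): t_1 = 6.82 × 0.19 / 0.4030 = 3.215 d
  layer 2 (fine sand): t_2 = 12.3 × 0.18 / 0.4030 = 5.493 d
Total t = Σ t_i = 8.708 days.

8.71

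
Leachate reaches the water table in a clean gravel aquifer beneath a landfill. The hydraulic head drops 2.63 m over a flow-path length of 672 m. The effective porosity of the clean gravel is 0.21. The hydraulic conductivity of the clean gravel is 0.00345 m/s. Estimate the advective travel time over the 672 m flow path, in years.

Convert K: 0.00345 m/s × 86400 = 298.1 m/day.
Hydraulic gradient i = Δh / L = 2.63 / 672 = 0.003914.
Darcy flux q = K · i = 298.1 × 0.003914 = 1.167 m/day.
Seepage velocity v = q / n_e = 1.167 / 0.21 = 5.555 m/day.
Travel time t = L / v = 672 / 5.555 = 121.0 days = 0.3312 years.

0.331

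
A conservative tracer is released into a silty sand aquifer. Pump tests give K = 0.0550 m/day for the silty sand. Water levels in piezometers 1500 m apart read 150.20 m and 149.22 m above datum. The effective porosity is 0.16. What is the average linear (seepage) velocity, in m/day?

0.000225

Hydraulic gradient i = (150.20 − 149.22) / 1500 = 0.98 / 1500 = 0.0006533.
Darcy flux q = K · i = 0.05500 × 0.0006533 = 3.593e-05 m/day.
Seepage velocity v = q / n_e = 3.593e-05 / 0.16 = 0.0002246 m/day.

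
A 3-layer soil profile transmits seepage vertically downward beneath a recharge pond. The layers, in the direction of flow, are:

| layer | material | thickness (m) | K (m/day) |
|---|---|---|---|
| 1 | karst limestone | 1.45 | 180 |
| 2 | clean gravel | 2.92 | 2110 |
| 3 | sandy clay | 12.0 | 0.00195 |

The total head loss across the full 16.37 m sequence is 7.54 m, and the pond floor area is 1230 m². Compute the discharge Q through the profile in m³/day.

Flow is perpendicular to layering, so the layers act in series and the equivalent K is the thickness-weighted harmonic mean.
Total thickness L = 1.45 + 2.92 + 12.0 = 16.37 m.
Σ(b_i/K_i) = 1.45/180 + 2.92/2110 + 12.0/0.00195 = 6154 d.
K_eq = L / Σ(b_i/K_i) = 16.37 / 6154 = 0.002660 m/day.
Q = K_eq · A · (Δh/L) = 0.002660 × 1230 × (7.54/16.37) = 1.507 m³/day.

1.51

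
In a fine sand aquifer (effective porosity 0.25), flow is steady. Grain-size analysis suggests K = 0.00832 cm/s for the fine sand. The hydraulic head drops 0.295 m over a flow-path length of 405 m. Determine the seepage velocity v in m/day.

0.0209

Convert K: 0.00832 cm/s × 864 = 7.188 m/day.
Hydraulic gradient i = Δh / L = 0.295 / 405 = 0.0007284.
Darcy flux q = K · i = 7.188 × 0.0007284 = 0.005236 m/day.
Seepage velocity v = q / n_e = 0.005236 / 0.25 = 0.02094 m/day.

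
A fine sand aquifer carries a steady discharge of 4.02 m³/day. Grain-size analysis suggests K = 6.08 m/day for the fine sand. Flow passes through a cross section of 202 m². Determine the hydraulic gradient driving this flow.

From Q = K·A·i, i = Q / (K·A) = 4.02 / (6.080 × 202.0) = 0.003273.

0.00327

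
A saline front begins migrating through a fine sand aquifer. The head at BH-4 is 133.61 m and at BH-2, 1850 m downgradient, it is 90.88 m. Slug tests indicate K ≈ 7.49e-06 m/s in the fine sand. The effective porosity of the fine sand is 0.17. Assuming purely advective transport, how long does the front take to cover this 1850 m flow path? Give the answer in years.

Convert K: 7.49e-06 m/s × 86400 = 0.6471 m/day.
Hydraulic gradient i = (133.61 − 90.88) / 1850 = 42.73 / 1850 = 0.02310.
Darcy flux q = K · i = 0.6471 × 0.02310 = 0.01495 m/day.
Seepage velocity v = q / n_e = 0.01495 / 0.17 = 0.08792 m/day.
Travel time t = L / v = 1850 / 0.08792 = 21041 days = 57.61 years.

57.6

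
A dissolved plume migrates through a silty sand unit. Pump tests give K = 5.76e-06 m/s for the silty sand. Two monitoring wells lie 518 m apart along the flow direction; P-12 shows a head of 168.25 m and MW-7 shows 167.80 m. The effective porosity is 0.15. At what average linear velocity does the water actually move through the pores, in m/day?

Convert K: 5.76e-06 m/s × 86400 = 0.4977 m/day.
Hydraulic gradient i = (168.25 − 167.80) / 518 = 0.45 / 518 = 0.0008687.
Darcy flux q = K · i = 0.4977 × 0.0008687 = 0.0004323 m/day.
Seepage velocity v = q / n_e = 0.0004323 / 0.15 = 0.002882 m/day.

0.00288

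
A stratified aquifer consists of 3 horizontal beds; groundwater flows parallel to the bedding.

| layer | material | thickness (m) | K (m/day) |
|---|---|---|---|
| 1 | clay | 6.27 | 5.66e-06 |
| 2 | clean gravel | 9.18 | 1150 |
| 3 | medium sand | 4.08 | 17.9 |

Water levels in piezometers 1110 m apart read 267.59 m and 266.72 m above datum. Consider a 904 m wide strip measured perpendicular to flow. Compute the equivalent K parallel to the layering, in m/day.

544

Flow is parallel to layering, so each bed carries its own Darcy discharge and the transmissivities add.
Σ(K_i·b_i) = 5.66e-06×6.27 + 1150×9.18 + 17.9×4.08 = 10630 m²/day.
Total thickness b = 19.53 m, so K_eq = Σ(K_i·b_i)/b = 544.3 m/day.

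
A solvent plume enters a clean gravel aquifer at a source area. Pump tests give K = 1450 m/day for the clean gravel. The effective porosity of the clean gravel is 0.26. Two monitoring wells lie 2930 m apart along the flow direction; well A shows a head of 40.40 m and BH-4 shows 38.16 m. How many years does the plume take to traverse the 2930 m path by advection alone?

Hydraulic gradient i = (40.40 − 38.16) / 2930 = 2.24 / 2930 = 0.0007645.
Darcy flux q = K · i = 1450 × 0.0007645 = 1.109 m/day.
Seepage velocity v = q / n_e = 1.109 / 0.26 = 4.264 m/day.
Travel time t = L / v = 2930 / 4.264 = 687.2 days = 1.881 years.

1.88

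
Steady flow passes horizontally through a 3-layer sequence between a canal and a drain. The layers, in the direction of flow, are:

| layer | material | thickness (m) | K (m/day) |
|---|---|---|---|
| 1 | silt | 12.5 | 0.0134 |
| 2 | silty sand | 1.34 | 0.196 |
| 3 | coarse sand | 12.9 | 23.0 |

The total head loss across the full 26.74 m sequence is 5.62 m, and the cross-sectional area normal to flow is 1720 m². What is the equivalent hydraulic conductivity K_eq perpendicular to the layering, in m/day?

0.0284

Flow is perpendicular to layering, so the layers act in series and the equivalent K is the thickness-weighted harmonic mean.
Total thickness L = 12.5 + 1.34 + 12.9 = 26.74 m.
Σ(b_i/K_i) = 12.5/0.0134 + 1.34/0.196 + 12.9/23.0 = 940.2 d.
K_eq = L / Σ(b_i/K_i) = 26.74 / 940.2 = 0.02844 m/day.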